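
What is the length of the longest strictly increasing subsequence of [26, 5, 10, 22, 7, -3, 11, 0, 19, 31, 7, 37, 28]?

6

One longest increasing subsequence is 5, 10, 11, 19, 31, 37 (positions 2,3,7,9,10,12), of length 6; no longer one exists.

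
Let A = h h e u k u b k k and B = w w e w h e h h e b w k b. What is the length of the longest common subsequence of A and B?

Backtracking the LCS table gives one alignment: h (A1,B7) → h (A2,B8) → e (A3,B9) → k (A5,B12) → b (A7,B13).
So the longest common subsequence has length 5.

5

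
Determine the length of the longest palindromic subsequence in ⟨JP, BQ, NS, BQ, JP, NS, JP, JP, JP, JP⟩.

6

One longest palindromic subsequence is JP JP JP JP JP JP (positions 1,5,7,8,9,10); it reads the same forward and backward, and the interval DP gives dp[1][10] = 6.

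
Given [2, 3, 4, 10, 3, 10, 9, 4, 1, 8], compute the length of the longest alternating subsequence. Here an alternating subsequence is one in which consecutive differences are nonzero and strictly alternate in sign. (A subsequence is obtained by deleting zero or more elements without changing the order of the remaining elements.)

6

Track the best alternating length ending on an up-step vs a down-step at each position: up/down = 1/1, 2/1, 2/1, 2/1, 2/3, 4/1, 4/5, 4/5, 1/5, 6/5.
The maximum over both is 6; one such subsequence is 2, 4, 3, 10, 4, 8.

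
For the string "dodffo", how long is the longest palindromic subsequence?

4

Using dp[i][j] = 2 + dp[i+1][j−1] if the ends match, else max(dp[i+1][j], dp[i][j−1]):
dp[1][6] = 4. A witness is offo at positions 2,4,5,6.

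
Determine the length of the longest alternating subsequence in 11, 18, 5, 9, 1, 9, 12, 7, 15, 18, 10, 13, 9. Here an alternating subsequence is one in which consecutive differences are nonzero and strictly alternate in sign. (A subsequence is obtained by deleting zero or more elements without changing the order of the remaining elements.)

11

A longest alternating subsequence is 11, 18, 5, 9, 1, 9, 7, 15, 10, 13, 9 (positions 1,2,3,4,5,6,8,9,11,12,13); its 10 consecutive differences strictly alternate in sign, and length 11 is optimal.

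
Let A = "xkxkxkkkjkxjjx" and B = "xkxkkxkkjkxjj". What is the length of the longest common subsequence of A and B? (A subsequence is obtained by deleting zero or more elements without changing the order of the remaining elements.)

A longest common subsequence is xkxkxkkjkxjj (length 12); the LCS DP confirms no longer common subsequence exists.

12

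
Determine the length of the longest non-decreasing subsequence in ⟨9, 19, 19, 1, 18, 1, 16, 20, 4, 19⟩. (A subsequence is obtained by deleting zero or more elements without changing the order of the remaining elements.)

4

Let dp[i] be the longest non-decreasing subsequence ending at position i. Then dp = [1, 2, 3, 1, 2, 2, 3, 4, 3, 4].
The maximum is 4; one witness is 9, 19, 19, 20 at positions 1,2,3,8.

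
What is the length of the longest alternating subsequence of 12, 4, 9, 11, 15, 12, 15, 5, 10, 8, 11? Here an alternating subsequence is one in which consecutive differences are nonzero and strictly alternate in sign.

A longest alternating subsequence is 12, 4, 15, 12, 15, 5, 10, 8, 11 (positions 1,2,5,6,7,8,9,10,11); its 8 consecutive differences strictly alternate in sign, and length 9 is optimal.

9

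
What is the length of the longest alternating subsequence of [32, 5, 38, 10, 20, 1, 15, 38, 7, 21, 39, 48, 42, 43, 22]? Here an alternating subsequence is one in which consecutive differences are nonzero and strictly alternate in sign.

A longest alternating subsequence is 32, 5, 38, 10, 20, 1, 15, 7, 48, 42, 43, 22 (positions 1,2,3,4,5,6,7,9,12,13,14,15); its 11 consecutive differences strictly alternate in sign, and length 12 is optimal.

12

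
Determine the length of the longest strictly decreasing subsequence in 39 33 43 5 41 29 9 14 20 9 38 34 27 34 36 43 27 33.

5

Let dp[i] be the longest decreasing subsequence ending at position i. Then dp = [1, 2, 1, 3, 2, 3, 4, 4, 4, 5, 3, 4, 5, 4, 4, 1, 5, 5].
The maximum is 5; one witness is 39, 33, 29, 14, 9 at positions 1,2,6,8,10.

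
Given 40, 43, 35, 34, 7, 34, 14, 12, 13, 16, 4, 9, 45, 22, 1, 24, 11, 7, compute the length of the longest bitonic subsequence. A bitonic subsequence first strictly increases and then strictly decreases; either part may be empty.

8

Let inc[i] be the LIS ending at i and dec[i] the longest strictly decreasing subsequence starting at i. inc = [1, 2, 1, 1, 1, 2, 2, 2, 3, 4, 1, 2, 5, 5, 1, 6, 3, 2], dec = [7, 7, 6, 5, 3, 5, 4, 3, 3, 3, 2, 2, 4, 3, 1, 3, 2, 1].
max_i inc[i]+dec[i]−1 = 8, with one witness 40, 43, 35, 34, 14, 13, 11, 7.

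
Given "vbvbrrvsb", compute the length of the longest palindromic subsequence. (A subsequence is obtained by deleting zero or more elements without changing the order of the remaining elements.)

Using dp[i][j] = 2 + dp[i+1][j−1] if the ends match, else max(dp[i+1][j], dp[i][j−1]):
dp[1][9] = 6. A witness is bvrrvb at positions 2,3,5,6,7,9.

6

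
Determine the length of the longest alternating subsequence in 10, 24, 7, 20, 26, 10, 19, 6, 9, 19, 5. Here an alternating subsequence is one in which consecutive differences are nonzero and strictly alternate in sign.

A longest alternating subsequence is 10, 24, 7, 20, 10, 19, 6, 9, 5 (positions 1,2,3,4,6,7,8,9,11); its 8 consecutive differences strictly alternate in sign, and length 9 is optimal.

9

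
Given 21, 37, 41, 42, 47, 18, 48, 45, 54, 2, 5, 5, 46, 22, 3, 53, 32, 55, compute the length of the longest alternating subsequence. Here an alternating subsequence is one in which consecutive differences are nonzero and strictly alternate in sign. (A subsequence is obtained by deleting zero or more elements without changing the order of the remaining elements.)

A longest alternating subsequence is 21, 37, 18, 48, 45, 54, 2, 46, 22, 53, 32, 55 (positions 1,2,6,7,8,9,10,13,14,16,17,18); its 11 consecutive differences strictly alternate in sign, and length 12 is optimal.

12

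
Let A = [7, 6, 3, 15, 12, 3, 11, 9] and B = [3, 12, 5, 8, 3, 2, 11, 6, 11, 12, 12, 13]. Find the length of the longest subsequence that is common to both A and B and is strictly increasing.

2

For each value that appears in both, track the longest common increasing run ending there.
The best achievable length is 2; one witness is 3, 12 (A-positions 3,5, B-positions 1,2).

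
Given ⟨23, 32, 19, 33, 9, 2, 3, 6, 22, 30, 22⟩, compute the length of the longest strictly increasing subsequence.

Scanning left to right, the best length ending at each element is: 23→1, 32→2, 19→1, 33→3, 9→1, 2→1, 3→2, 6→3, 22→4, 30→5, 22→4.
So the longest increasing subsequence has length 5, e.g. 2, 3, 6, 22, 30.

5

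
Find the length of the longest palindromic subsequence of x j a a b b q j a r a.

One longest palindromic subsequence is aabbaa (positions 3,4,5,6,9,11); it reads the same forward and backward, and the interval DP gives dp[1][11] = 6.

6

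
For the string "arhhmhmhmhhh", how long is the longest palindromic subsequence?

One longest palindromic subsequence is hhhmhmhhh (positions 3,4,6,7,8,9,10,11,12); it reads the same forward and backward, and the interval DP gives dp[1][12] = 9.

9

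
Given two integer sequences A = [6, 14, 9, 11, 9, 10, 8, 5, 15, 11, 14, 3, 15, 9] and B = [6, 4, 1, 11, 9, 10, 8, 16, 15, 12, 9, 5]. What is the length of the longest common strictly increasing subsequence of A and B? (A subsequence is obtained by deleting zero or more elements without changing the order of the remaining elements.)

For each value that appears in both, track the longest common increasing run ending there.
The best achievable length is 4; one witness is 6, 9, 10, 15 (A-positions 1,3,6,9, B-positions 1,5,6,9).

4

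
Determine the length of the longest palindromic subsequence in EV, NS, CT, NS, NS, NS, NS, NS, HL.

One longest palindromic subsequence is NS NS NS NS NS NS (positions 2,4,5,6,7,8); it reads the same forward and backward, and the interval DP gives dp[1][9] = 6.

6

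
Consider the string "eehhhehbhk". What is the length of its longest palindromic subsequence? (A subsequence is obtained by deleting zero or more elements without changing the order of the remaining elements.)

5

One longest palindromic subsequence is hhehh (positions 4,5,6,7,9); it reads the same forward and backward, and the interval DP gives dp[1][10] = 5.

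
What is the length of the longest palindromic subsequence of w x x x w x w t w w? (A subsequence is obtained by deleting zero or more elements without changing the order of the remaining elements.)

6

One longest palindromic subsequence is wxxxxw (positions 1,2,3,4,6,10); it reads the same forward and backward, and the interval DP gives dp[1][10] = 6.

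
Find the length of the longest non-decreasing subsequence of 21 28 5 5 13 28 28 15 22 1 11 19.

5

Scanning left to right, the best length ending at each element is: 21→1, 28→2, 5→1, 5→2, 13→3, 28→4, 28→5, 15→4, 22→5, 1→1, 11→3, 19→5.
So the longest non-decreasing subsequence has length 5, e.g. 5, 5, 13, 28, 28.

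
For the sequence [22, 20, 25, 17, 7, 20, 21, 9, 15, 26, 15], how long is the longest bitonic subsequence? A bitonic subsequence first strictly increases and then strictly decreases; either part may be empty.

One longest bitonic subsequence is 17, 20, 21, 26, 15 (positions 4,6,7,10,11): it rises to 26 then falls. Length 5 is optimal.

5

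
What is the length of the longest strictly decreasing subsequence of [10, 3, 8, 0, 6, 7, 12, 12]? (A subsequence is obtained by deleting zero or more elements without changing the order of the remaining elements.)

Let dp[i] be the longest decreasing subsequence ending at position i. Then dp = [1, 2, 2, 3, 3, 3, 1, 1].
The maximum is 3; one witness is 10, 3, 0 at positions 1,2,4.

3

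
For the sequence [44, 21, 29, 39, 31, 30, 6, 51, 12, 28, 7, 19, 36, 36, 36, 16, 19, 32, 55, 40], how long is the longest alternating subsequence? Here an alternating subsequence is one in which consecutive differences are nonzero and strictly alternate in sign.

12

Track the best alternating length ending on an up-step vs a down-step at each position: up/down = 1/1, 1/2, 3/2, 3/2, 3/4, 3/4, 1/4, 5/1, 5/6, 7/6, 5/8, 9/8, 9/6, 9/6, 9/6, 9/10, 11/10, 11/10, 11/1, 11/12.
The maximum over both is 12; one such subsequence is 44, 21, 39, 31, 51, 12, 28, 7, 19, 16, 55, 40.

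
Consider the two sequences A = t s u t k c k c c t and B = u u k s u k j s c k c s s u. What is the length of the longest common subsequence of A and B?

Backtracking the LCS table gives one alignment: s (A2,B4) → u (A3,B5) → k (A5,B6) → c (A6,B9) → k (A7,B10) → c (A8,B11).
So the longest common subsequence has length 6.

6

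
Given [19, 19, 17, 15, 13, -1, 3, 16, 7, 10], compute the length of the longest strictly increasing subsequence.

Scanning left to right, the best length ending at each element is: 19→1, 19→1, 17→1, 15→1, 13→1, -1→1, 3→2, 16→3, 7→3, 10→4.
So the longest increasing subsequence has length 4, e.g. -1, 3, 7, 10.

4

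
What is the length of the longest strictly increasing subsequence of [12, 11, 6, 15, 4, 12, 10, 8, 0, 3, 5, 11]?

4

Scanning left to right, the best length ending at each element is: 12→1, 11→1, 6→1, 15→2, 4→1, 12→2, 10→2, 8→2, 0→1, 3→2, 5→3, 11→4.
So the longest increasing subsequence has length 4, e.g. 0, 3, 5, 11.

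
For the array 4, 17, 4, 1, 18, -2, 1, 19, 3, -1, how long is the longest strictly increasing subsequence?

4

Scanning left to right, the best length ending at each element is: 4→1, 17→2, 4→1, 1→1, 18→3, -2→1, 1→2, 19→4, 3→3, -1→2.
So the longest increasing subsequence has length 4, e.g. 4, 17, 18, 19.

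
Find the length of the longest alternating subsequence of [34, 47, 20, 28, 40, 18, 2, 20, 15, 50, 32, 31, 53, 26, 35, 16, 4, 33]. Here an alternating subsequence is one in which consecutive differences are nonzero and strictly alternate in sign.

Track the best alternating length ending on an up-step vs a down-step at each position: up/down = 1/1, 2/1, 1/3, 4/3, 4/3, 1/5, 1/5, 6/5, 6/7, 8/1, 8/9, 8/9, 10/1, 8/11, 12/11, 8/13, 6/13, 14/13.
The maximum over both is 14; one such subsequence is 34, 47, 20, 28, 18, 20, 15, 50, 32, 53, 26, 35, 16, 33.

14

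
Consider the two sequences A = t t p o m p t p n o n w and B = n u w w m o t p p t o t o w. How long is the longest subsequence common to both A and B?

6

A longest common subsequence is ttotow (length 6); the LCS DP confirms no longer common subsequence exists.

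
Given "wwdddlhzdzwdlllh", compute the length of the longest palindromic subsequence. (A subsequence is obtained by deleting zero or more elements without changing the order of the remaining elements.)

6

Using dp[i][j] = 2 + dp[i+1][j−1] if the ends match, else max(dp[i+1][j], dp[i][j−1]):
dp[1][16] = 6. A witness is wddddw at positions 2,3,4,5,9,11.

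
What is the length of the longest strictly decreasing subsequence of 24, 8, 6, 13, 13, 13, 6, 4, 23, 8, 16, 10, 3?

5

Let dp[i] be the longest decreasing subsequence ending at position i. Then dp = [1, 2, 3, 2, 2, 2, 3, 4, 2, 3, 3, 4, 5].
The maximum is 5; one witness is 24, 8, 6, 4, 3 at positions 1,2,3,8,13.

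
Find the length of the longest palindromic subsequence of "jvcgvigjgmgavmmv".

7

Using dp[i][j] = 2 + dp[i+1][j−1] if the ends match, else max(dp[i+1][j], dp[i][j−1]):
dp[1][16] = 7. A witness is vvgmgvv at positions 2,5,9,10,11,13,16.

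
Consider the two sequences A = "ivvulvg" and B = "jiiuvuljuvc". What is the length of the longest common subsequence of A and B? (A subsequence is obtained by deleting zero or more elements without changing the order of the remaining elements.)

5

Backtracking the LCS table gives one alignment: i (A1,B3) → v (A3,B5) → u (A4,B6) → l (A5,B7) → v (A6,B10).
So the longest common subsequence has length 5.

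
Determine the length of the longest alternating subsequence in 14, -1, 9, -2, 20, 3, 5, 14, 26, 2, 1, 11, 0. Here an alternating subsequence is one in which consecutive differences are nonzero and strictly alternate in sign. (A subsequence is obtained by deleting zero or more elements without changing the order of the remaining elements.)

10

A longest alternating subsequence is 14, -1, 9, -2, 20, 3, 5, 2, 11, 0 (positions 1,2,3,4,5,6,7,10,12,13); its 9 consecutive differences strictly alternate in sign, and length 10 is optimal.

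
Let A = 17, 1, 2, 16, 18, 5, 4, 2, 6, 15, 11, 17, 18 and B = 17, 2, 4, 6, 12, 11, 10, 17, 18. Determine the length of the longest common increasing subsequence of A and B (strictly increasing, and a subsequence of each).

A longest common strictly increasing subsequence is 2, 4, 6, 11, 17, 18 (length 6); it appears in order in both A and B, and no longer such subsequence exists.

6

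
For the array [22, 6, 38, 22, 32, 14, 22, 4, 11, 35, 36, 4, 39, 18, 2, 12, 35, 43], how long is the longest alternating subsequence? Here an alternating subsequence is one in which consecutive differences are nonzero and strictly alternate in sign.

A longest alternating subsequence is 22, 6, 38, 22, 32, 14, 22, 4, 11, 4, 39, 2, 12 (positions 1,2,3,4,5,6,7,8,9,12,13,15,16); its 12 consecutive differences strictly alternate in sign, and length 13 is optimal.

13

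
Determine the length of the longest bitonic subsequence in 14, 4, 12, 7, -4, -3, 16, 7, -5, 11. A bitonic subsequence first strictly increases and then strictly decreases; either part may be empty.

One longest bitonic subsequence is 14, 12, 7, -3, -5 (positions 1,3,4,6,9): it rises to 14 then falls. Length 5 is optimal.

5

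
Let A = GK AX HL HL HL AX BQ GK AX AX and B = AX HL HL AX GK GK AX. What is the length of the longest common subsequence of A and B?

A longest common subsequence is AX, HL, HL, AX, GK, AX (length 6); the LCS DP confirms no longer common subsequence exists.

6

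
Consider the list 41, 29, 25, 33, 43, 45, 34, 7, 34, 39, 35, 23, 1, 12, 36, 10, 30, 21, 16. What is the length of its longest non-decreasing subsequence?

6

Scanning left to right, the best length ending at each element is: 41→1, 29→1, 25→1, 33→2, 43→3, 45→4, 34→3, 7→1, 34→4, 39→5, 35→5, 23→2, 1→1, 12→2, 36→6, 10→2, 30→3, 21→3, 16→3.
So the longest non-decreasing subsequence has length 6, e.g. 29, 33, 34, 34, 35, 36.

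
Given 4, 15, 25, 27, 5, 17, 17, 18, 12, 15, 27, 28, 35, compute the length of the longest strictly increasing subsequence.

7

Let dp[i] be the longest increasing subsequence ending at position i. Then dp = [1, 2, 3, 4, 2, 3, 3, 4, 3, 4, 5, 6, 7].
The maximum is 7; one witness is 4, 15, 17, 18, 27, 28, 35 at positions 1,2,6,8,11,12,13.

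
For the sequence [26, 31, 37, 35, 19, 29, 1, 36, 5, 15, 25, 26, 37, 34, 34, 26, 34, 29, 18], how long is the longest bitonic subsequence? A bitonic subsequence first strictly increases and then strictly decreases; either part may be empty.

Let inc[i] be the LIS ending at i and dec[i] the longest strictly decreasing subsequence starting at i. inc = [1, 2, 3, 3, 1, 2, 1, 4, 2, 3, 4, 5, 6, 6, 6, 5, 6, 6, 4], dec = [3, 4, 5, 4, 2, 3, 1, 4, 1, 1, 2, 2, 4, 3, 3, 2, 3, 2, 1].
max_i inc[i]+dec[i]−1 = 9, with one witness 1, 5, 15, 25, 26, 37, 34, 29, 18.

9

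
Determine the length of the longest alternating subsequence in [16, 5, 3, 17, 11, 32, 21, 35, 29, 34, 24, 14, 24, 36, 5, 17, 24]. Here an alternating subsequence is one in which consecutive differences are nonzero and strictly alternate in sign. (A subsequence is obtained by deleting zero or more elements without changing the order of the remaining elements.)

13

A longest alternating subsequence is 16, 5, 17, 11, 32, 21, 35, 29, 34, 14, 24, 5, 17 (positions 1,2,4,5,6,7,8,9,10,12,13,15,16); its 12 consecutive differences strictly alternate in sign, and length 13 is optimal.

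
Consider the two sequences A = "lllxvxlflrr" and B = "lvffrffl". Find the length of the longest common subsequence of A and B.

A longest common subsequence is lvfl (length 4); the LCS DP confirms no longer common subsequence exists.

4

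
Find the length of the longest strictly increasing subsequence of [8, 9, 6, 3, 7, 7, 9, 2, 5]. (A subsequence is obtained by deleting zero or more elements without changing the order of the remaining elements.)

Scanning left to right, the best length ending at each element is: 8→1, 9→2, 6→1, 3→1, 7→2, 7→2, 9→3, 2→1, 5→2.
So the longest increasing subsequence has length 3, e.g. 6, 7, 9.

3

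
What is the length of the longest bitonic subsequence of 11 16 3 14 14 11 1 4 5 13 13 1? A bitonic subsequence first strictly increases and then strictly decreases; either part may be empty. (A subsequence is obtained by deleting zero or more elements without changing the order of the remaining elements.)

Let inc[i] be the LIS ending at i and dec[i] the longest strictly decreasing subsequence starting at i. inc = [1, 2, 1, 2, 2, 2, 1, 2, 3, 4, 4, 1], dec = [3, 5, 2, 4, 4, 3, 1, 2, 2, 2, 2, 1].
max_i inc[i]+dec[i]−1 = 6, with one witness 11, 16, 14, 11, 5, 1.

6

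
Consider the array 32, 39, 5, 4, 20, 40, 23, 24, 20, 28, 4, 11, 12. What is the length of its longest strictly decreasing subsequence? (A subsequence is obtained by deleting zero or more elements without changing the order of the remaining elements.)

4

One longest decreasing subsequence is 32, 23, 20, 4 (positions 1,7,9,11), of length 4; no longer one exists.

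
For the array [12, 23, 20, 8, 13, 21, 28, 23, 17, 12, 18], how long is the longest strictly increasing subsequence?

One longest increasing subsequence is 12, 20, 21, 28 (positions 1,3,6,7), of length 4; no longer one exists.

4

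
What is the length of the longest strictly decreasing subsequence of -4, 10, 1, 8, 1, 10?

3

One longest decreasing subsequence is 10, 8, 1 (positions 2,4,5), of length 3; no longer one exists.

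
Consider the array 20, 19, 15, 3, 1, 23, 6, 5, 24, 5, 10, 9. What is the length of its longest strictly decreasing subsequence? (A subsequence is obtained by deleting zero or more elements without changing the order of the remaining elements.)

One longest decreasing subsequence is 20, 19, 15, 3, 1 (positions 1,2,3,4,5), of length 5; no longer one exists.

5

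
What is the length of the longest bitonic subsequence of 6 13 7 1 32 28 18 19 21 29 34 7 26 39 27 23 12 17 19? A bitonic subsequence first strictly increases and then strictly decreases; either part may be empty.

11

One longest bitonic subsequence is 6, 13, 18, 19, 21, 29, 34, 39, 27, 23, 19 (positions 1,2,7,8,9,10,11,14,15,16,19): it rises to 39 then falls. Length 11 is optimal.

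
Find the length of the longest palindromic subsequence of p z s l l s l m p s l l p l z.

Using dp[i][j] = 2 + dp[i+1][j−1] if the ends match, else max(dp[i+1][j], dp[i][j−1]):
dp[1][15] = 9. A witness is zlllslllz at positions 2,4,5,7,10,11,12,14,15.

9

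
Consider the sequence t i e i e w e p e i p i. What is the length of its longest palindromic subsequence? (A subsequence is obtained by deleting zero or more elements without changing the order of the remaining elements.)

7

One longest palindromic subsequence is iiepeii (positions 2,4,5,8,9,10,12); it reads the same forward and backward, and the interval DP gives dp[1][12] = 7.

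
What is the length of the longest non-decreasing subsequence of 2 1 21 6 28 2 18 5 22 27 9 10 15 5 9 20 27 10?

8

Let dp[i] be the longest non-decreasing subsequence ending at position i. Then dp = [1, 1, 2, 2, 3, 2, 3, 3, 4, 5, 4, 5, 6, 4, 5, 7, 8, 6].
The maximum is 8; one witness is 2, 2, 5, 9, 10, 15, 20, 27 at positions 1,6,8,11,12,13,16,17.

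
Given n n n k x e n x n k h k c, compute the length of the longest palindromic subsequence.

5

One longest palindromic subsequence is knxnk (positions 4,7,8,9,12); it reads the same forward and backward, and the interval DP gives dp[1][13] = 5.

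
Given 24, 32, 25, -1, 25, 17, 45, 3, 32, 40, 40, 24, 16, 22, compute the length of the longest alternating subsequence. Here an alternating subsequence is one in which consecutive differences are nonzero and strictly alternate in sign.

10

A longest alternating subsequence is 24, 32, -1, 25, 17, 45, 3, 32, 16, 22 (positions 1,2,4,5,6,7,8,9,13,14); its 9 consecutive differences strictly alternate in sign, and length 10 is optimal.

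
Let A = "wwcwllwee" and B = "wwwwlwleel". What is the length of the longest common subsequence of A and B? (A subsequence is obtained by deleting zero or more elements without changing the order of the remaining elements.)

Backtracking the LCS table gives one alignment: w (A1,B2) → w (A2,B3) → w (A4,B4) → l (A5,B5) → l (A6,B7) → e (A8,B8) → e (A9,B9).
So the longest common subsequence has length 7.

7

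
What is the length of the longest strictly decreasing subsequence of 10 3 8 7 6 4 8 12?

Let dp[i] be the longest decreasing subsequence ending at position i. Then dp = [1, 2, 2, 3, 4, 5, 2, 1].
The maximum is 5; one witness is 10, 8, 7, 6, 4 at positions 1,3,4,5,6.

5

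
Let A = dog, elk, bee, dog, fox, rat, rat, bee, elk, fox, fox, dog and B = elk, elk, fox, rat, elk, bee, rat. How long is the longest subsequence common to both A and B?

A longest common subsequence is elk, fox, rat, rat (length 4); the LCS DP confirms no longer common subsequence exists.

4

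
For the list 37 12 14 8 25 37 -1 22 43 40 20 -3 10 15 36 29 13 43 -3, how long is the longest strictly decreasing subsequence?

One longest decreasing subsequence is 37, 25, 22, 20, 15, 13, -3 (positions 1,5,8,11,14,17,19), of length 7; no longer one exists.

7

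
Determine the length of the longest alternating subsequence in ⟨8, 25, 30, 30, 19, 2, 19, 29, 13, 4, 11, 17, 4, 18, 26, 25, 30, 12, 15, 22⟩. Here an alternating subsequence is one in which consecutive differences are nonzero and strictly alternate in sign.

12

Track the best alternating length ending on an up-step vs a down-step at each position: up/down = 1/1, 2/1, 2/1, 2/1, 2/3, 1/3, 4/3, 4/3, 4/5, 4/5, 6/5, 6/5, 4/7, 8/5, 8/5, 8/9, 10/1, 8/11, 12/11, 12/11.
The maximum over both is 12; one such subsequence is 8, 25, 2, 19, 4, 11, 4, 26, 25, 30, 12, 15.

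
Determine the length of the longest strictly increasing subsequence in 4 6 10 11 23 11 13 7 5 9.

5

Scanning left to right, the best length ending at each element is: 4→1, 6→2, 10→3, 11→4, 23→5, 11→4, 13→5, 7→3, 5→2, 9→4.
So the longest increasing subsequence has length 5, e.g. 4, 6, 10, 11, 23.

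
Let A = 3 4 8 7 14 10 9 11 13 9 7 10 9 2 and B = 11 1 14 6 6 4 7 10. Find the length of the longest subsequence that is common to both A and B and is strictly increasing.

3

A longest common strictly increasing subsequence is 4, 7, 10 (length 3); it appears in order in both A and B, and no longer such subsequence exists.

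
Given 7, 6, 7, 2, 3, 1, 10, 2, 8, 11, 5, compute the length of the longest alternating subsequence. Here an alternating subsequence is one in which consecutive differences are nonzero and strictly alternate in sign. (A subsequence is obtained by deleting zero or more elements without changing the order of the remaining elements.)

Track the best alternating length ending on an up-step vs a down-step at each position: up/down = 1/1, 1/2, 3/1, 1/4, 5/4, 1/6, 7/1, 7/8, 9/8, 9/1, 9/10.
The maximum over both is 10; one such subsequence is 7, 6, 7, 2, 3, 1, 10, 2, 8, 5.

10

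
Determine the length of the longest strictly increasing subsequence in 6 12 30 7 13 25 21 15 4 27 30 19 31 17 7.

One longest increasing subsequence is 6, 12, 13, 25, 27, 30, 31 (positions 1,2,5,6,10,11,13), of length 7; no longer one exists.

7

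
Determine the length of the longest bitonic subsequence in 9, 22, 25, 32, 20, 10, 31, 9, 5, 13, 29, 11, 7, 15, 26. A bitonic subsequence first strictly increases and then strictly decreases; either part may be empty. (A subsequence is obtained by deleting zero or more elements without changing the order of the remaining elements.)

Let inc[i] be the LIS ending at i and dec[i] the longest strictly decreasing subsequence starting at i. inc = [1, 2, 3, 4, 2, 2, 4, 1, 1, 3, 4, 3, 2, 4, 5], dec = [2, 5, 5, 5, 4, 3, 4, 2, 1, 3, 3, 2, 1, 1, 1].
max_i inc[i]+dec[i]−1 = 8, with one witness 9, 22, 25, 32, 31, 29, 11, 7.

8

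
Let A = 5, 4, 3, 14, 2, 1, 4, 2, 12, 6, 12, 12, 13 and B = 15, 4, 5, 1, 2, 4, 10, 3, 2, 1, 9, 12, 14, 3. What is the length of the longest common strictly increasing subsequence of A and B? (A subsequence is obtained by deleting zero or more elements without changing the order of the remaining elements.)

3

For each value that appears in both, track the longest common increasing run ending there.
The best achievable length is 3; one witness is 1, 2, 12 (A-positions 6,8,9, B-positions 4,5,12).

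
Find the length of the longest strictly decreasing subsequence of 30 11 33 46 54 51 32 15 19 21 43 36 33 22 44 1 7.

Let dp[i] be the longest decreasing subsequence ending at position i. Then dp = [1, 2, 1, 1, 1, 2, 3, 4, 4, 4, 3, 4, 5, 6, 3, 7, 7].
The maximum is 7; one witness is 54, 51, 43, 36, 33, 22, 1 at positions 5,6,11,12,13,14,16.

7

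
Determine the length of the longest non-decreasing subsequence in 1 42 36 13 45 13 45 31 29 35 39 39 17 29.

7

Let dp[i] be the longest non-decreasing subsequence ending at position i. Then dp = [1, 2, 2, 2, 3, 3, 4, 4, 4, 5, 6, 7, 4, 5].
The maximum is 7; one witness is 1, 13, 13, 31, 35, 39, 39 at positions 1,4,6,8,10,11,12.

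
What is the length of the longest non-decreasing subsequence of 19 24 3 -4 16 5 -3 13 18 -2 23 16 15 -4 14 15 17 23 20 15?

7

Let dp[i] be the longest non-decreasing subsequence ending at position i. Then dp = [1, 2, 1, 1, 2, 2, 2, 3, 4, 3, 5, 4, 4, 2, 4, 5, 6, 7, 7, 6].
The maximum is 7; one witness is 3, 5, 13, 15, 15, 17, 23 at positions 3,6,8,13,16,17,18.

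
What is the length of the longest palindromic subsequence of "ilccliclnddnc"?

One longest palindromic subsequence is cnddnc (positions 3,9,10,11,12,13); it reads the same forward and backward, and the interval DP gives dp[1][13] = 6.

6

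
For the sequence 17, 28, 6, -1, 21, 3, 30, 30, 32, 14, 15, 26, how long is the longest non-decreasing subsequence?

5

Let dp[i] be the longest non-decreasing subsequence ending at position i. Then dp = [1, 2, 1, 1, 2, 2, 3, 4, 5, 3, 4, 5].
The maximum is 5; one witness is 17, 28, 30, 30, 32 at positions 1,2,7,8,9.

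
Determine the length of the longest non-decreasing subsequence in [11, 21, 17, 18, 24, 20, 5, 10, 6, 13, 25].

5

One longest non-decreasing subsequence is 11, 17, 18, 24, 25 (positions 1,3,4,5,11), of length 5; no longer one exists.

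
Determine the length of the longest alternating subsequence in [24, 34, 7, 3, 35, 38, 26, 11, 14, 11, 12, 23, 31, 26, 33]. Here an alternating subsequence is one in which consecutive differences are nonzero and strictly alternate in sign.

10

Track the best alternating length ending on an up-step vs a down-step at each position: up/down = 1/1, 2/1, 1/3, 1/3, 4/1, 4/1, 4/5, 4/5, 6/5, 4/7, 8/7, 8/5, 8/5, 8/9, 10/5.
The maximum over both is 10; one such subsequence is 24, 34, 7, 35, 11, 14, 11, 31, 26, 33.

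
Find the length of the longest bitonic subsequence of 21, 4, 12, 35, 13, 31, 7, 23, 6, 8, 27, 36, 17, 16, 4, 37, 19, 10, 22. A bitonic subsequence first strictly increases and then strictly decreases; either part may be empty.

One longest bitonic subsequence is 4, 12, 13, 23, 27, 36, 17, 16, 10 (positions 2,3,5,8,11,12,13,14,18): it rises to 36 then falls. Length 9 is optimal.

9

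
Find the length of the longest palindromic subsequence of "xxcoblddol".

4

One longest palindromic subsequence is lddl (positions 6,7,8,10); it reads the same forward and backward, and the interval DP gives dp[1][10] = 4.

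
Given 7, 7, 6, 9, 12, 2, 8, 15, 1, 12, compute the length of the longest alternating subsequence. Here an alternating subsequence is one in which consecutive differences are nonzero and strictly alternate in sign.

7

A longest alternating subsequence is 7, 6, 9, 2, 8, 1, 12 (positions 1,3,4,6,7,9,10); its 6 consecutive differences strictly alternate in sign, and length 7 is optimal.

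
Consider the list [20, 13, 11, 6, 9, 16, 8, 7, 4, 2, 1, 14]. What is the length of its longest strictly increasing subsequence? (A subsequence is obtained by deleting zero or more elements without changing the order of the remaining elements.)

Let dp[i] be the longest increasing subsequence ending at position i. Then dp = [1, 1, 1, 1, 2, 3, 2, 2, 1, 1, 1, 3].
The maximum is 3; one witness is 6, 9, 16 at positions 4,5,6.

3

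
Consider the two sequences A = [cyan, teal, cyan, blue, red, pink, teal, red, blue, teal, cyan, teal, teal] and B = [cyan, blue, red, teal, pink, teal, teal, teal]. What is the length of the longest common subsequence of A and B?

7

A longest common subsequence is cyan, blue, red, pink, teal, teal, teal (length 7); the LCS DP confirms no longer common subsequence exists.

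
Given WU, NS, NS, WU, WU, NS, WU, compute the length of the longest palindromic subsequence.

One longest palindromic subsequence is WU NS WU WU NS WU (positions 1,2,4,5,6,7); it reads the same forward and backward, and the interval DP gives dp[1][7] = 6.

6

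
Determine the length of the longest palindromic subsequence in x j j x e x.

Using dp[i][j] = 2 + dp[i+1][j−1] if the ends match, else max(dp[i+1][j], dp[i][j−1]):
dp[1][6] = 4. A witness is xjjx at positions 1,2,3,6.

4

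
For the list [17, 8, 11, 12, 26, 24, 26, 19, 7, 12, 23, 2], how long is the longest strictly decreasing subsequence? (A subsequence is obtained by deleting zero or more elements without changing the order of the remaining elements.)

Let dp[i] be the longest decreasing subsequence ending at position i. Then dp = [1, 2, 2, 2, 1, 2, 1, 3, 4, 4, 3, 5].
The maximum is 5; one witness is 26, 24, 19, 7, 2 at positions 5,6,8,9,12.

5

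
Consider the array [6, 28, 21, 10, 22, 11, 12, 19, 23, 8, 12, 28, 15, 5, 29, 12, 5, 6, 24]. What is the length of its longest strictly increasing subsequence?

8

Scanning left to right, the best length ending at each element is: 6→1, 28→2, 21→2, 10→2, 22→3, 11→3, 12→4, 19→5, 23→6, 8→2, 12→4, 28→7, 15→5, 5→1, 29→8, 12→4, 5→1, 6→2, 24→7.
So the longest increasing subsequence has length 8, e.g. 6, 10, 11, 12, 19, 23, 28, 29.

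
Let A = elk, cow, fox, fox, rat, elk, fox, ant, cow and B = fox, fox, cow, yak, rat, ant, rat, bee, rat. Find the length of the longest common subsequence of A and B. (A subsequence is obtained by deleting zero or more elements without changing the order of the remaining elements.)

A longest common subsequence is fox, fox, rat, ant (length 4); the LCS DP confirms no longer common subsequence exists.

4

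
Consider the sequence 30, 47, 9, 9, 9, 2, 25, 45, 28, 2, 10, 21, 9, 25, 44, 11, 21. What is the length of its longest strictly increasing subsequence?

Scanning left to right, the best length ending at each element is: 30→1, 47→2, 9→1, 9→1, 9→1, 2→1, 25→2, 45→3, 28→3, 2→1, 10→2, 21→3, 9→2, 25→4, 44→5, 11→3, 21→4.
So the longest increasing subsequence has length 5, e.g. 9, 10, 21, 25, 44.

5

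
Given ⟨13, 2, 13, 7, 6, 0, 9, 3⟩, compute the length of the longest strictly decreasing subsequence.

4

Scanning left to right, the best length ending at each element is: 13→1, 2→2, 13→1, 7→2, 6→3, 0→4, 9→2, 3→4.
So the longest decreasing subsequence has length 4, e.g. 13, 7, 6, 0.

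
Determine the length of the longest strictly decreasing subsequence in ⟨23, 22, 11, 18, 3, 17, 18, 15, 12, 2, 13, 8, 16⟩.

Scanning left to right, the best length ending at each element is: 23→1, 22→2, 11→3, 18→3, 3→4, 17→4, 18→3, 15→5, 12→6, 2→7, 13→6, 8→7, 16→5.
So the longest decreasing subsequence has length 7, e.g. 23, 22, 18, 17, 15, 12, 2.

7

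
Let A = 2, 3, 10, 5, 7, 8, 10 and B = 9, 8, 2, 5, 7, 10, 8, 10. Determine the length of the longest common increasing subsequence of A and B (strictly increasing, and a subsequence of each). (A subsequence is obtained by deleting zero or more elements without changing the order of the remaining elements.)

A longest common strictly increasing subsequence is 2, 5, 7, 8, 10 (length 5); it appears in order in both A and B, and no longer such subsequence exists.

5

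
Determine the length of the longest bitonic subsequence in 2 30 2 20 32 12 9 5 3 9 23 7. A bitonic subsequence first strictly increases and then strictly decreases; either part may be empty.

7

One longest bitonic subsequence is 2, 30, 20, 12, 9, 5, 3 (positions 1,2,4,6,7,8,9): it rises to 30 then falls. Length 7 is optimal.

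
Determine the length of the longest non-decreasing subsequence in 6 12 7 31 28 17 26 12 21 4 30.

5

Let dp[i] be the longest non-decreasing subsequence ending at position i. Then dp = [1, 2, 2, 3, 3, 3, 4, 3, 4, 1, 5].
The maximum is 5; one witness is 6, 12, 17, 26, 30 at positions 1,2,6,7,11.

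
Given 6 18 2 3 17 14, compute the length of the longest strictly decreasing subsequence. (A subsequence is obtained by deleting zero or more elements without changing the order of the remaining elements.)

Scanning left to right, the best length ending at each element is: 6→1, 18→1, 2→2, 3→2, 17→2, 14→3.
So the longest decreasing subsequence has length 3, e.g. 18, 17, 14.

3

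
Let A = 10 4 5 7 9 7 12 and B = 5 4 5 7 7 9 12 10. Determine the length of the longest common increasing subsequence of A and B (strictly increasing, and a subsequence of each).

5

For each value that appears in both, track the longest common increasing run ending there.
The best achievable length is 5; one witness is 4, 5, 7, 9, 12 (A-positions 2,3,4,5,7, B-positions 2,3,4,6,7).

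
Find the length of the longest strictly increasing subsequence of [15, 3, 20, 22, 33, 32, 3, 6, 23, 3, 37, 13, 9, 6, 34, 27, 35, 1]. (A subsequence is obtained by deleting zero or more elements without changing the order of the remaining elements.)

Let dp[i] be the longest increasing subsequence ending at position i. Then dp = [1, 1, 2, 3, 4, 4, 1, 2, 4, 1, 5, 3, 3, 2, 5, 5, 6, 1].
The maximum is 6; one witness is 15, 20, 22, 33, 34, 35 at positions 1,3,4,5,15,17.

6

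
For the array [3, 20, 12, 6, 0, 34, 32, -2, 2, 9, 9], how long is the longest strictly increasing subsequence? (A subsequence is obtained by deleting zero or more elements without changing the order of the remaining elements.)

3

Let dp[i] be the longest increasing subsequence ending at position i. Then dp = [1, 2, 2, 2, 1, 3, 3, 1, 2, 3, 3].
The maximum is 3; one witness is 3, 20, 34 at positions 1,2,6.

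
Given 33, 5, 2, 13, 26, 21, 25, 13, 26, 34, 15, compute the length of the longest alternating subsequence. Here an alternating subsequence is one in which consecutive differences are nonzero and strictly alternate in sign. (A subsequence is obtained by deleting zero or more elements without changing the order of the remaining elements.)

8

Track the best alternating length ending on an up-step vs a down-step at each position: up/down = 1/1, 1/2, 1/2, 3/2, 3/2, 3/4, 5/4, 3/6, 7/2, 7/1, 7/8.
The maximum over both is 8; one such subsequence is 33, 5, 26, 21, 25, 13, 26, 15.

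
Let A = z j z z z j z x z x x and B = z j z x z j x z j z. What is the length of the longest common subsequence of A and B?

Backtracking the LCS table gives one alignment: z (A1,B1) → j (A2,B2) → z (A3,B3) → z (A4,B5) → z (A5,B8) → j (A6,B9) → z (A9,B10).
So the longest common subsequence has length 7.

7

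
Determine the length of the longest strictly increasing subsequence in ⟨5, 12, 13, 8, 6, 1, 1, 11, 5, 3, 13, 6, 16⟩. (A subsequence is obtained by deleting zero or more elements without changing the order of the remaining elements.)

5

Let dp[i] be the longest increasing subsequence ending at position i. Then dp = [1, 2, 3, 2, 2, 1, 1, 3, 2, 2, 4, 3, 5].
The maximum is 5; one witness is 5, 8, 11, 13, 16 at positions 1,4,8,11,13.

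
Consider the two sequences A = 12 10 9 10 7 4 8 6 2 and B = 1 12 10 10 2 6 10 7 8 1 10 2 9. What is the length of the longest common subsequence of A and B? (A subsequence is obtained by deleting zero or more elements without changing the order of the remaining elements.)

6

A longest common subsequence is 12, 10, 10, 7, 8, 2 (length 6); the LCS DP confirms no longer common subsequence exists.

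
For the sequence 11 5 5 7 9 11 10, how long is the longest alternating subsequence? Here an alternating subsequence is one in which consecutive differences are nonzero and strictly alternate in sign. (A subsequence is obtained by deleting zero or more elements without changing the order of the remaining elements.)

4

A longest alternating subsequence is 11, 5, 11, 10 (positions 1,2,6,7); its 3 consecutive differences strictly alternate in sign, and length 4 is optimal.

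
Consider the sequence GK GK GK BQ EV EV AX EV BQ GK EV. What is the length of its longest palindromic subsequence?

One longest palindromic subsequence is GK BQ EV AX EV BQ GK (positions 3,4,5,7,8,9,10); it reads the same forward and backward, and the interval DP gives dp[1][11] = 7.

7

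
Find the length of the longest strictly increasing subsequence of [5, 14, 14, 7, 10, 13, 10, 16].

5

One longest increasing subsequence is 5, 7, 10, 13, 16 (positions 1,4,5,6,8), of length 5; no longer one exists.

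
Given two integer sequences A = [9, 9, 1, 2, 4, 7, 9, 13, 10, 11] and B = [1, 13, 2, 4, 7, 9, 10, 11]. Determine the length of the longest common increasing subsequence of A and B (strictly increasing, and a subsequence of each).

For each value that appears in both, track the longest common increasing run ending there.
The best achievable length is 7; one witness is 1, 2, 4, 7, 9, 10, 11 (A-positions 3,4,5,6,7,9,10, B-positions 1,3,4,5,6,7,8).

7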